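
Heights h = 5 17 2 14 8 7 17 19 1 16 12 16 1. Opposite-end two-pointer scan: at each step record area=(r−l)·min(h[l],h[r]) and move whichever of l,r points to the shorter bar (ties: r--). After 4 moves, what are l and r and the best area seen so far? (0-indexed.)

[0,12] min(5,1)*12=12 best=12 * → r--
[0,11] min(5,16)*11=55 best=55 * → l++
[1,11] min(17,16)*10=160 best=160 * → r--
[1,10] min(17,12)*9=108 best=160 → r--

l=1, r=9, best area=160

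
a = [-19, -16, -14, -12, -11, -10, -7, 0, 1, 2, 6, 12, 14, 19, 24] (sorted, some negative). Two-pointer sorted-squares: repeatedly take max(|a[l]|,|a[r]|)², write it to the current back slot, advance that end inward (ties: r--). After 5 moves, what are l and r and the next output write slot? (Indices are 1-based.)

[1,15] |-19|<=|24| out[15]=576 → r--
[1,14] |-19|<=|19| out[14]=361 → r--
[1,13] |-19|>|14| out[13]=361 → l++
[2,13] |-16|>|14| out[12]=256 → l++
[3,13] |-14|<=|14| out[11]=196 → r--

l=3, r=12, next write slot=10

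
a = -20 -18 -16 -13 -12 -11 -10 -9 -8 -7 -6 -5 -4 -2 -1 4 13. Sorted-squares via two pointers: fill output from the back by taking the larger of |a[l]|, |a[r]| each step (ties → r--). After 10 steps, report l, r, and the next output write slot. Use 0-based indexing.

l=9, r=15, next write slot=6

[0,16] |-20|>|13| out[16]=400 → l++
[1,16] |-18|>|13| out[15]=324 → l++
[2,16] |-16|>|13| out[14]=256 → l++
[3,16] |-13|<=|13| out[13]=169 → r--
[3,15] |-13|>|4| out[12]=169 → l++
[4,15] |-12|>|4| out[11]=144 → l++
[5,15] |-11|>|4| out[10]=121 → l++
[6,15] |-10|>|4| out[9]=100 → l++
[7,15] |-9|>|4| out[8]=81 → l++
[8,15] |-8|>|4| out[7]=64 → l++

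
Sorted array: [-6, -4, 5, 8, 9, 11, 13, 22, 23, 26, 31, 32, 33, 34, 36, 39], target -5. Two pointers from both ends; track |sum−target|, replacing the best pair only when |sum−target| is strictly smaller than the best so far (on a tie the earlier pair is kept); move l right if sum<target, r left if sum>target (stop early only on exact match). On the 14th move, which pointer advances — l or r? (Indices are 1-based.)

r

l=1 r=16: -6+39=33 d=38 *, r--
l=1 r=15: -6+36=30 d=35 *, r--
l=1 r=14: -6+34=28 d=33 *, r--
l=1 r=13: -6+33=27 d=32 *, r--
l=1 r=12: -6+32=26 d=31 *, r--
l=1 r=11: -6+31=25 d=30 *, r--
l=1 r=10: -6+26=20 d=25 *, r--
l=1 r=9: -6+23=17 d=22 *, r--
l=1 r=8: -6+22=16 d=21 *, r--
l=1 r=7: -6+13=7 d=12 *, r--
l=1 r=6: -6+11=5 d=10 *, r--
l=1 r=5: -6+9=3 d=8 *, r--
l=1 r=4: -6+8=2 d=7 *, r--
l=1 r=3: -6+5=-1 d=4 *, r--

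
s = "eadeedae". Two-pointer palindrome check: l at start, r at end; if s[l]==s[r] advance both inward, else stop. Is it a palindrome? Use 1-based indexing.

palindrome

[1,8] 'e'=='e' → l++,r--
[2,7] 'a'=='a' → l++,r--
[3,6] 'd'=='d' → l++,r--
[4,5] 'e'=='e' → l++,r--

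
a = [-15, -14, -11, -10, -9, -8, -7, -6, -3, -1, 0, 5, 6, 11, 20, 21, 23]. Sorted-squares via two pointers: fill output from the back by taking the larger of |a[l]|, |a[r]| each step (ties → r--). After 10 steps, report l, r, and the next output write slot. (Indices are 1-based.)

l=7, r=13, next write slot=7

[1,17] |-15|<=|23| out[17]=529 → r--
[1,16] |-15|<=|21| out[16]=441 → r--
[1,15] |-15|<=|20| out[15]=400 → r--
[1,14] |-15|>|11| out[14]=225 → l++
[2,14] |-14|>|11| out[13]=196 → l++
[3,14] |-11|<=|11| out[12]=121 → r--
[3,13] |-11|>|6| out[11]=121 → l++
[4,13] |-10|>|6| out[10]=100 → l++
[5,13] |-9|>|6| out[9]=81 → l++
[6,13] |-8|>|6| out[8]=64 → l++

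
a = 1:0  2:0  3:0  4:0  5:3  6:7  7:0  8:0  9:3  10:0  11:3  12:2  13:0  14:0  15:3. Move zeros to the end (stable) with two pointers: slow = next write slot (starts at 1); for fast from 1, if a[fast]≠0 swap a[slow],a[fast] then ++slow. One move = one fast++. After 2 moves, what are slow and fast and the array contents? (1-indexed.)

slow=1, fast=3, a=[0, 0, 0, 0, 3, 7, 0, 0, 3, 0, 3, 2, 0, 0, 3]

(s=1,f=1) a[fast]=0 → fast++
(s=1,f=2) a[fast]=0 → fast++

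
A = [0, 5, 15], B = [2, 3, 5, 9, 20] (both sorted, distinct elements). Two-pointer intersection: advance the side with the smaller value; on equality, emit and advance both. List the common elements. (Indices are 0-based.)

i=0 j=0: 0<2, i++
i=1 j=0: 5>2, j++
i=1 j=1: 5>3, j++
i=1 j=2: 5==5 emit, i++,j++
i=2 j=3: 15>9, j++
i=2 j=4: 15<20, i++

intersection = [5]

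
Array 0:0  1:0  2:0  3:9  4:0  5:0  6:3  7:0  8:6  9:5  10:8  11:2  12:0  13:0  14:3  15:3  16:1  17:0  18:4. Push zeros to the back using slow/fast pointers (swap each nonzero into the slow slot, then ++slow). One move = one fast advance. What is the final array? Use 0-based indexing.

[9, 3, 6, 5, 8, 2, 3, 3, 1, 4, 0, 0, 0, 0, 0, 0, 0, 0, 0]

slow=0 fast=0: a[fast]=0, fast++
slow=0 fast=1: a[fast]=0, fast++
slow=0 fast=2: a[fast]=0, fast++
slow=0 fast=3: a[fast]=9≠0 swap→a[0]=9, slow++,fast++
slow=1 fast=4: a[fast]=0, fast++
slow=1 fast=5: a[fast]=0, fast++
slow=1 fast=6: a[fast]=3≠0 swap→a[1]=3, slow++,fast++
slow=2 fast=7: a[fast]=0, fast++
slow=2 fast=8: a[fast]=6≠0 swap→a[2]=6, slow++,fast++
slow=3 fast=9: a[fast]=5≠0 swap→a[3]=5, slow++,fast++
slow=4 fast=10: a[fast]=8≠0 swap→a[4]=8, slow++,fast++
slow=5 fast=11: a[fast]=2≠0 swap→a[5]=2, slow++,fast++
slow=6 fast=12: a[fast]=0, fast++
slow=6 fast=13: a[fast]=0, fast++
slow=6 fast=14: a[fast]=3≠0 swap→a[6]=3, slow++,fast++
slow=7 fast=15: a[fast]=3≠0 swap→a[7]=3, slow++,fast++
slow=8 fast=16: a[fast]=1≠0 swap→a[8]=1, slow++,fast++
slow=9 fast=17: a[fast]=0, fast++
slow=9 fast=18: a[fast]=4≠0 swap→a[9]=4, slow++,fast++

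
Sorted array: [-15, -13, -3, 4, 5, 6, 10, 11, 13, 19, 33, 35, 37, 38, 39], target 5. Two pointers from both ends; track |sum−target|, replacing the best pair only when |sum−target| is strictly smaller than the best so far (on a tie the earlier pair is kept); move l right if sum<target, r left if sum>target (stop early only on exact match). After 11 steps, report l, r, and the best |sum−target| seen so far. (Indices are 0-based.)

l=2, r=5, best |Δ|=1

[0,14] -15+39=24 d=19 * → r--
[0,13] -15+38=23 d=18 * → r--
[0,12] -15+37=22 d=17 * → r--
[0,11] -15+35=20 d=15 * → r--
[0,10] -15+33=18 d=13 * → r--
[0,9] -15+19=4 d=1 * → l++
[1,9] -13+19=6 d=1 → r--
[1,8] -13+13=0 d=5 → l++
[2,8] -3+13=10 d=5 → r--
[2,7] -3+11=8 d=3 → r--
[2,6] -3+10=7 d=2 → r--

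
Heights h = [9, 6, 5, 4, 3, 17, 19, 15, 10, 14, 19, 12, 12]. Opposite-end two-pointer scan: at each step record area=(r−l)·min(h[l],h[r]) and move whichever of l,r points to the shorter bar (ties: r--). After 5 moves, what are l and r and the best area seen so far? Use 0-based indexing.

[0,12] min(9,12)*12=108 best=108 * → l++
[1,12] min(6,12)*11=66 best=108 → l++
[2,12] min(5,12)*10=50 best=108 → l++
[3,12] min(4,12)*9=36 best=108 → l++
[4,12] min(3,12)*8=24 best=108 → l++

l=5, r=12, best area=108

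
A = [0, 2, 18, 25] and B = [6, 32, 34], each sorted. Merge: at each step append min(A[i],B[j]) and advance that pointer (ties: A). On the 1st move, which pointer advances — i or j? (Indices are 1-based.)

i

[i=1,j=1] A[i]=0<=B[j]=6 take 0 → i++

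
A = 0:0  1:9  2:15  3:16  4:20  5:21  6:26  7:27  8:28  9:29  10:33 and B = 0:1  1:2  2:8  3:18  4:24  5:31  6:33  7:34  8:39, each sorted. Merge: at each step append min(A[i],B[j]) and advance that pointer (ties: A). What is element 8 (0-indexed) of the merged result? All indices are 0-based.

merged[8] = 20

[i=0,j=0] A[i]=0<=B[j]=1 take 0 → i++
[i=1,j=0] A[i]=9>B[j]=1 take 1 → j++
[i=1,j=1] A[i]=9>B[j]=2 take 2 → j++
[i=1,j=2] A[i]=9>B[j]=8 take 8 → j++
[i=1,j=3] A[i]=9<=B[j]=18 take 9 → i++
[i=2,j=3] A[i]=15<=B[j]=18 take 15 → i++
[i=3,j=3] A[i]=16<=B[j]=18 take 16 → i++
[i=4,j=3] A[i]=20>B[j]=18 take 18 → j++
[i=4,j=4] A[i]=20<=B[j]=24 take 20 → i++
[i=5,j=4] A[i]=21<=B[j]=24 take 21 → i++
[i=6,j=4] A[i]=26>B[j]=24 take 24 → j++
[i=6,j=5] A[i]=26<=B[j]=31 take 26 → i++
[i=7,j=5] A[i]=27<=B[j]=31 take 27 → i++
[i=8,j=5] A[i]=28<=B[j]=31 take 28 → i++
[i=9,j=5] A[i]=29<=B[j]=31 take 29 → i++
[i=10,j=5] A[i]=33>B[j]=31 take 31 → j++
[i=10,j=6] A[i]=33<=B[j]=33 take 33 → i++
[i=11,j=6] A done, take B[j]=33 → j++
[i=11,j=7] A done, take B[j]=34 → j++
[i=11,j=8] A done, take B[j]=39 → j++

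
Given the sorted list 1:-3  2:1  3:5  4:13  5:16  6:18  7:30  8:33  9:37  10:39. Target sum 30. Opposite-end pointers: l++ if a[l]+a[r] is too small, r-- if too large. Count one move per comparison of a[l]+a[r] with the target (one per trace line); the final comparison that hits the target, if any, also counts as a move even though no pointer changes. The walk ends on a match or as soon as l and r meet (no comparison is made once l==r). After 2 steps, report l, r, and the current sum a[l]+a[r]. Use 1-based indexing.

l=1, r=8, sum=30

[1,10] -3+39=36 >30 → r--
[1,9] -3+37=34 >30 → r--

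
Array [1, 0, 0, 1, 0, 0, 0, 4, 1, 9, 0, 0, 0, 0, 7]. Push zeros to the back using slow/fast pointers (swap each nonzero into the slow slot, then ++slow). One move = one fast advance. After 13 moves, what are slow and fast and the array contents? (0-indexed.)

(s=0,f=0) a[fast]=1≠0 swap→a[0]=1 → slow++,fast++
(s=1,f=1) a[fast]=0 → fast++
(s=1,f=2) a[fast]=0 → fast++
(s=1,f=3) a[fast]=1≠0 swap→a[1]=1 → slow++,fast++
(s=2,f=4) a[fast]=0 → fast++
(s=2,f=5) a[fast]=0 → fast++
(s=2,f=6) a[fast]=0 → fast++
(s=2,f=7) a[fast]=4≠0 swap→a[2]=4 → slow++,fast++
(s=3,f=8) a[fast]=1≠0 swap→a[3]=1 → slow++,fast++
(s=4,f=9) a[fast]=9≠0 swap→a[4]=9 → slow++,fast++
(s=5,f=10) a[fast]=0 → fast++
(s=5,f=11) a[fast]=0 → fast++
(s=5,f=12) a[fast]=0 → fast++

slow=5, fast=13, a=[1, 1, 4, 1, 9, 0, 0, 0, 0, 0, 0, 0, 0, 0, 7]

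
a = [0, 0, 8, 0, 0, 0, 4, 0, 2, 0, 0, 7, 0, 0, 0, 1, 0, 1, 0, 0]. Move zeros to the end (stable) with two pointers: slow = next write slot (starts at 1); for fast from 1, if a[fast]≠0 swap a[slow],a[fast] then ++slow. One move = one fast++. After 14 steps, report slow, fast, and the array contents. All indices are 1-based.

slow=5, fast=15, a=[8, 4, 2, 7, 0, 0, 0, 0, 0, 0, 0, 0, 0, 0, 0, 1, 0, 1, 0, 0]

slow=1 fast=1: a[fast]=0, fast++
slow=1 fast=2: a[fast]=0, fast++
slow=1 fast=3: a[fast]=8≠0 swap→a[1]=8, slow++,fast++
slow=2 fast=4: a[fast]=0, fast++
slow=2 fast=5: a[fast]=0, fast++
slow=2 fast=6: a[fast]=0, fast++
slow=2 fast=7: a[fast]=4≠0 swap→a[2]=4, slow++,fast++
slow=3 fast=8: a[fast]=0, fast++
slow=3 fast=9: a[fast]=2≠0 swap→a[3]=2, slow++,fast++
slow=4 fast=10: a[fast]=0, fast++
slow=4 fast=11: a[fast]=0, fast++
slow=4 fast=12: a[fast]=7≠0 swap→a[4]=7, slow++,fast++
slow=5 fast=13: a[fast]=0, fast++
slow=5 fast=14: a[fast]=0, fast++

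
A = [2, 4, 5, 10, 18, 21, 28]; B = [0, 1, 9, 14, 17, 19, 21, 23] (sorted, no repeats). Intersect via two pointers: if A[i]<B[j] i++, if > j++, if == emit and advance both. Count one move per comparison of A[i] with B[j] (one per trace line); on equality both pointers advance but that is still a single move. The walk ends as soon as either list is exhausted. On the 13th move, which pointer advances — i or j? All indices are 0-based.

j

[i=0,j=0] 2>0 → j++
[i=0,j=1] 2>1 → j++
[i=0,j=2] 2<9 → i++
[i=1,j=2] 4<9 → i++
[i=2,j=2] 5<9 → i++
[i=3,j=2] 10>9 → j++
[i=3,j=3] 10<14 → i++
[i=4,j=3] 18>14 → j++
[i=4,j=4] 18>17 → j++
[i=4,j=5] 18<19 → i++
[i=5,j=5] 21>19 → j++
[i=5,j=6] 21==21 emit → i++,j++
[i=6,j=7] 28>23 → j++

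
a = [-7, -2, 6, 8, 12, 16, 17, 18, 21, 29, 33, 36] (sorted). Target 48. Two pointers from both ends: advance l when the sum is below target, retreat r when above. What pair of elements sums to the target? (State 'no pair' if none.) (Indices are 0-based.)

[0,11] -7+36=29 <48 → l++
[1,11] -2+36=34 <48 → l++
[2,11] 6+36=42 <48 → l++
[3,11] 8+36=44 <48 → l++
[4,11] 12+36=48 → found

(12, 36)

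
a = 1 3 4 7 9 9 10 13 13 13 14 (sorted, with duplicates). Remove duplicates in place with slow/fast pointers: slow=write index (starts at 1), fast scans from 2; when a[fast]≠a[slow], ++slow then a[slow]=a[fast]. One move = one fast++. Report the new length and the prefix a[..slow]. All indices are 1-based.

length 8; prefix = [1, 3, 4, 7, 9, 10, 13, 14]

(s=1,f=2) a[fast]=3≠a[slow]=1 write a[2]=3 → slow++,fast++
(s=2,f=3) a[fast]=4≠a[slow]=3 write a[3]=4 → slow++,fast++
(s=3,f=4) a[fast]=7≠a[slow]=4 write a[4]=7 → slow++,fast++
(s=4,f=5) a[fast]=9≠a[slow]=7 write a[5]=9 → slow++,fast++
(s=5,f=6) a[fast]=9=a[slow] dup → fast++
(s=5,f=7) a[fast]=10≠a[slow]=9 write a[6]=10 → slow++,fast++
(s=6,f=8) a[fast]=13≠a[slow]=10 write a[7]=13 → slow++,fast++
(s=7,f=9) a[fast]=13=a[slow] dup → fast++
(s=7,f=10) a[fast]=13=a[slow] dup → fast++
(s=7,f=11) a[fast]=14≠a[slow]=13 write a[8]=14 → slow++,fast++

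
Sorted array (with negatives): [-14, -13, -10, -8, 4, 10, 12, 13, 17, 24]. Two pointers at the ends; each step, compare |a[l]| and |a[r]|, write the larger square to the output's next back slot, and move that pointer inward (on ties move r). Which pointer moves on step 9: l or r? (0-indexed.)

[0,9] |-14|<=|24| out[9]=576 → r--
[0,8] |-14|<=|17| out[8]=289 → r--
[0,7] |-14|>|13| out[7]=196 → l++
[1,7] |-13|<=|13| out[6]=169 → r--
[1,6] |-13|>|12| out[5]=169 → l++
[2,6] |-10|<=|12| out[4]=144 → r--
[2,5] |-10|<=|10| out[3]=100 → r--
[2,4] |-10|>|4| out[2]=100 → l++
[3,4] |-8|>|4| out[1]=64 → l++

l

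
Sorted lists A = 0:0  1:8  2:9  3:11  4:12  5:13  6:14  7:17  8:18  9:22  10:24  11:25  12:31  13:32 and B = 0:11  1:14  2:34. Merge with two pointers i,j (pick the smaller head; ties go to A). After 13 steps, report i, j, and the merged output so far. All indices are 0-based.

i=11, j=2, merged so far=[0, 8, 9, 11, 11, 12, 13, 14, 14, 17, 18, 22, 24]

[i=0,j=0] A[i]=0<=B[j]=11 take 0 → i++
[i=1,j=0] A[i]=8<=B[j]=11 take 8 → i++
[i=2,j=0] A[i]=9<=B[j]=11 take 9 → i++
[i=3,j=0] A[i]=11<=B[j]=11 take 11 → i++
[i=4,j=0] A[i]=12>B[j]=11 take 11 → j++
[i=4,j=1] A[i]=12<=B[j]=14 take 12 → i++
[i=5,j=1] A[i]=13<=B[j]=14 take 13 → i++
[i=6,j=1] A[i]=14<=B[j]=14 take 14 → i++
[i=7,j=1] A[i]=17>B[j]=14 take 14 → j++
[i=7,j=2] A[i]=17<=B[j]=34 take 17 → i++
[i=8,j=2] A[i]=18<=B[j]=34 take 18 → i++
[i=9,j=2] A[i]=22<=B[j]=34 take 22 → i++
[i=10,j=2] A[i]=24<=B[j]=34 take 24 → i++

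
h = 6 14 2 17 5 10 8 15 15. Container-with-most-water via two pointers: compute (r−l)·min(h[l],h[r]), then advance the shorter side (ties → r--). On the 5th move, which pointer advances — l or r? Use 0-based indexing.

l=0 r=8: min(6,15)*8=48 best=48 *, l++
l=1 r=8: min(14,15)*7=98 best=98 *, l++
l=2 r=8: min(2,15)*6=12 best=98, l++
l=3 r=8: min(17,15)*5=75 best=98, r--
l=3 r=7: min(17,15)*4=60 best=98, r--

r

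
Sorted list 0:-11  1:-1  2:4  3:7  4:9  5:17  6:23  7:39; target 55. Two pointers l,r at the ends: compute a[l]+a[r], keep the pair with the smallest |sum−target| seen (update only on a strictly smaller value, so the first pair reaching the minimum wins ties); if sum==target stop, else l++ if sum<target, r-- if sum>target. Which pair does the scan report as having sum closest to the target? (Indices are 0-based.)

[0,7] -11+39=28 d=27 * → l++
[1,7] -1+39=38 d=17 * → l++
[2,7] 4+39=43 d=12 * → l++
[3,7] 7+39=46 d=9 * → l++
[4,7] 9+39=48 d=7 * → l++
[5,7] 17+39=56 d=1 * → r--
[5,6] 17+23=40 d=15 → l++

pair (17, 39) with sum 56 (|Δ|=1)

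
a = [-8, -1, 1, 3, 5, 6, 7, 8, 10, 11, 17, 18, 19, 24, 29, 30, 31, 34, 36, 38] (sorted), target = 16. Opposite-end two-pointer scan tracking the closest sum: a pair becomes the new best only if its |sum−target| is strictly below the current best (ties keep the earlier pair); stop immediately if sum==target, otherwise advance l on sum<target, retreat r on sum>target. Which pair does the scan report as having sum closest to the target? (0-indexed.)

pair (-8, 24) with sum 16 (|Δ|=0)

[0,19] -8+38=30 d=14 * → r--
[0,18] -8+36=28 d=12 * → r--
[0,17] -8+34=26 d=10 * → r--
[0,16] -8+31=23 d=7 * → r--
[0,15] -8+30=22 d=6 * → r--
[0,14] -8+29=21 d=5 * → r--
[0,13] -8+24=16 d=0 * → stop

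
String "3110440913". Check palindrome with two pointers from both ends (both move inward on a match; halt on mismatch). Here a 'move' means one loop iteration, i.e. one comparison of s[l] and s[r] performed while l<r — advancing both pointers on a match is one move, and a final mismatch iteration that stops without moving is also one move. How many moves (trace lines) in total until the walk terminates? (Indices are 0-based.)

3 moves

l=0 r=9: '3'=='3', l++,r--
l=1 r=8: '1'=='1', l++,r--
l=2 r=7: '1'!='9', stop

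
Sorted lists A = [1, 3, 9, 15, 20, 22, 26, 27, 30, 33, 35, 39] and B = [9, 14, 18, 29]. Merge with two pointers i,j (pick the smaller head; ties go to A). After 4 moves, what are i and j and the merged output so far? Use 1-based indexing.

i=1 j=1: A[i]=1<=B[j]=9 take 1, i++
i=2 j=1: A[i]=3<=B[j]=9 take 3, i++
i=3 j=1: A[i]=9<=B[j]=9 take 9, i++
i=4 j=1: A[i]=15>B[j]=9 take 9, j++

i=4, j=2, merged so far=[1, 3, 9, 9]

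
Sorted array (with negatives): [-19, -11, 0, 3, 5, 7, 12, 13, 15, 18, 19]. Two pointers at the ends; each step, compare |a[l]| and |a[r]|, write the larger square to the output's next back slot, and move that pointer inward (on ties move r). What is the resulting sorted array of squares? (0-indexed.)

l=0 r=10: |-19|<=|19| out[10]=361, r--
l=0 r=9: |-19|>|18| out[9]=361, l++
l=1 r=9: |-11|<=|18| out[8]=324, r--
l=1 r=8: |-11|<=|15| out[7]=225, r--
l=1 r=7: |-11|<=|13| out[6]=169, r--
l=1 r=6: |-11|<=|12| out[5]=144, r--
l=1 r=5: |-11|>|7| out[4]=121, l++
l=2 r=5: |0|<=|7| out[3]=49, r--
l=2 r=4: |0|<=|5| out[2]=25, r--
l=2 r=3: |0|<=|3| out[1]=9, r--
l=2 r=2: |0|<=|0| out[0]=0, r--

[0, 9, 25, 49, 121, 144, 169, 225, 324, 361, 361]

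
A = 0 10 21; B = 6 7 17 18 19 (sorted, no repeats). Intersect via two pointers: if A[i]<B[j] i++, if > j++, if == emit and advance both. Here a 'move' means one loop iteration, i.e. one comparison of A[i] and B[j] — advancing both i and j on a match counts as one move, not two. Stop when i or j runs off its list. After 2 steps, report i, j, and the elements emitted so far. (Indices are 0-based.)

[i=0,j=0] 0<6 → i++
[i=1,j=0] 10>6 → j++

i=1, j=1, emitted=[]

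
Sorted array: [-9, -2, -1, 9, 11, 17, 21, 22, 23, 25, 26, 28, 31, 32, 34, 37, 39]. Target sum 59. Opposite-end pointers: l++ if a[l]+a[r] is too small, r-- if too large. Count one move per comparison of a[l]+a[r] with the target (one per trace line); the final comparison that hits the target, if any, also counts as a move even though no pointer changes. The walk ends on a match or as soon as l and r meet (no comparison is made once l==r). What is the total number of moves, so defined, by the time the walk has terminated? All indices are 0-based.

9 moves

[0,16] -9+39=30 <59 → l++
[1,16] -2+39=37 <59 → l++
[2,16] -1+39=38 <59 → l++
[3,16] 9+39=48 <59 → l++
[4,16] 11+39=50 <59 → l++
[5,16] 17+39=56 <59 → l++
[6,16] 21+39=60 >59 → r--
[6,15] 21+37=58 <59 → l++
[7,15] 22+37=59 → found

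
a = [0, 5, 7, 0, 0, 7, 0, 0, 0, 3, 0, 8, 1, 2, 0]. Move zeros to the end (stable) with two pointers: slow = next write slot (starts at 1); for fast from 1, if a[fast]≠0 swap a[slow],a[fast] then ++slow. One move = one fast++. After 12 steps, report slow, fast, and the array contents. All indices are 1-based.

slow=1 fast=1: a[fast]=0, fast++
slow=1 fast=2: a[fast]=5≠0 swap→a[1]=5, slow++,fast++
slow=2 fast=3: a[fast]=7≠0 swap→a[2]=7, slow++,fast++
slow=3 fast=4: a[fast]=0, fast++
slow=3 fast=5: a[fast]=0, fast++
slow=3 fast=6: a[fast]=7≠0 swap→a[3]=7, slow++,fast++
slow=4 fast=7: a[fast]=0, fast++
slow=4 fast=8: a[fast]=0, fast++
slow=4 fast=9: a[fast]=0, fast++
slow=4 fast=10: a[fast]=3≠0 swap→a[4]=3, slow++,fast++
slow=5 fast=11: a[fast]=0, fast++
slow=5 fast=12: a[fast]=8≠0 swap→a[5]=8, slow++,fast++

slow=6, fast=13, a=[5, 7, 7, 3, 8, 0, 0, 0, 0, 0, 0, 0, 1, 2, 0]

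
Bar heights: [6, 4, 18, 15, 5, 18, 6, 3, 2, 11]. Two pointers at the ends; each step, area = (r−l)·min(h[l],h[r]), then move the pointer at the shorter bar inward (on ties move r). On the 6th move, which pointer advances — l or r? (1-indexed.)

r

l=1 r=10: min(6,11)*9=54 best=54 *, l++
l=2 r=10: min(4,11)*8=32 best=54, l++
l=3 r=10: min(18,11)*7=77 best=77 *, r--
l=3 r=9: min(18,2)*6=12 best=77, r--
l=3 r=8: min(18,3)*5=15 best=77, r--
l=3 r=7: min(18,6)*4=24 best=77, r--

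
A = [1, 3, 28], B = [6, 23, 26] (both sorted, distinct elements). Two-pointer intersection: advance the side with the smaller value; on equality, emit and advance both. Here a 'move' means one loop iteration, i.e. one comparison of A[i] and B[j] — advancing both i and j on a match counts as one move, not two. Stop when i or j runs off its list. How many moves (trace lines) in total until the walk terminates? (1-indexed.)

[i=1,j=1] 1<6 → i++
[i=2,j=1] 3<6 → i++
[i=3,j=1] 28>6 → j++
[i=3,j=2] 28>23 → j++
[i=3,j=3] 28>26 → j++

5 moves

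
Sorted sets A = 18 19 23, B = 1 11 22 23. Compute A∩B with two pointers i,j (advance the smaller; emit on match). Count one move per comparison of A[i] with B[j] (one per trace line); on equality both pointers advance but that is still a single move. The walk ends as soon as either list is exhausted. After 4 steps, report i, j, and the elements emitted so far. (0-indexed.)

i=2, j=2, emitted=[]

i=0 j=0: 18>1, j++
i=0 j=1: 18>11, j++
i=0 j=2: 18<22, i++
i=1 j=2: 19<22, i++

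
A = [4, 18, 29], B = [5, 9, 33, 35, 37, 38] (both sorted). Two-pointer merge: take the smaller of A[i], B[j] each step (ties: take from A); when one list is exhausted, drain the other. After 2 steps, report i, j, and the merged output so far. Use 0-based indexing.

i=1, j=1, merged so far=[4, 5]

[i=0,j=0] A[i]=4<=B[j]=5 take 4 → i++
[i=1,j=0] A[i]=18>B[j]=5 take 5 → j++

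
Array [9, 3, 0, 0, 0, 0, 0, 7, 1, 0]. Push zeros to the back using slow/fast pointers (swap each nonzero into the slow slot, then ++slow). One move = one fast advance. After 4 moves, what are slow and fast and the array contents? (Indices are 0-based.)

slow=2, fast=4, a=[9, 3, 0, 0, 0, 0, 0, 7, 1, 0]

slow=0 fast=0: a[fast]=9≠0 swap→a[0]=9, slow++,fast++
slow=1 fast=1: a[fast]=3≠0 swap→a[1]=3, slow++,fast++
slow=2 fast=2: a[fast]=0, fast++
slow=2 fast=3: a[fast]=0, fast++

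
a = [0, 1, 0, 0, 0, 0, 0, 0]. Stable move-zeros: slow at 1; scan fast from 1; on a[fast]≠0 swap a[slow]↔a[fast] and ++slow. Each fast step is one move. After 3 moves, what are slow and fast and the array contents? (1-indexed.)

slow=1 fast=1: a[fast]=0, fast++
slow=1 fast=2: a[fast]=1≠0 swap→a[1]=1, slow++,fast++
slow=2 fast=3: a[fast]=0, fast++

slow=2, fast=4, a=[1, 0, 0, 0, 0, 0, 0, 0]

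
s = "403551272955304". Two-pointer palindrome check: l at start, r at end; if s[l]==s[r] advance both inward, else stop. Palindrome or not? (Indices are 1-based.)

not a palindrome (mismatch at 6,10)

[1,15] '4'=='4' → l++,r--
[2,14] '0'=='0' → l++,r--
[3,13] '3'=='3' → l++,r--
[4,12] '5'=='5' → l++,r--
[5,11] '5'=='5' → l++,r--
[6,10] '1'!='9' → stop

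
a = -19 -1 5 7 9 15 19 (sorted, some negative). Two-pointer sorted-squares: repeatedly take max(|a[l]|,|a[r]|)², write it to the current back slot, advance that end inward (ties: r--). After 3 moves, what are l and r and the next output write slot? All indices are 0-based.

l=0 r=6: |-19|<=|19| out[6]=361, r--
l=0 r=5: |-19|>|15| out[5]=361, l++
l=1 r=5: |-1|<=|15| out[4]=225, r--

l=1, r=4, next write slot=3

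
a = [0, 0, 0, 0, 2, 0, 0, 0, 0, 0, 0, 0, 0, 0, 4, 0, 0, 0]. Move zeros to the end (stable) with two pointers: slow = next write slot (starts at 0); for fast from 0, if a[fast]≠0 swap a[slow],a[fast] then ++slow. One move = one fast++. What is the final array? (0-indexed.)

slow=0 fast=0: a[fast]=0, fast++
slow=0 fast=1: a[fast]=0, fast++
slow=0 fast=2: a[fast]=0, fast++
slow=0 fast=3: a[fast]=0, fast++
slow=0 fast=4: a[fast]=2≠0 swap→a[0]=2, slow++,fast++
slow=1 fast=5: a[fast]=0, fast++
slow=1 fast=6: a[fast]=0, fast++
slow=1 fast=7: a[fast]=0, fast++
slow=1 fast=8: a[fast]=0, fast++
slow=1 fast=9: a[fast]=0, fast++
slow=1 fast=10: a[fast]=0, fast++
slow=1 fast=11: a[fast]=0, fast++
slow=1 fast=12: a[fast]=0, fast++
slow=1 fast=13: a[fast]=0, fast++
slow=1 fast=14: a[fast]=4≠0 swap→a[1]=4, slow++,fast++
slow=2 fast=15: a[fast]=0, fast++
slow=2 fast=16: a[fast]=0, fast++
slow=2 fast=17: a[fast]=0, fast++

[2, 4, 0, 0, 0, 0, 0, 0, 0, 0, 0, 0, 0, 0, 0, 0, 0, 0]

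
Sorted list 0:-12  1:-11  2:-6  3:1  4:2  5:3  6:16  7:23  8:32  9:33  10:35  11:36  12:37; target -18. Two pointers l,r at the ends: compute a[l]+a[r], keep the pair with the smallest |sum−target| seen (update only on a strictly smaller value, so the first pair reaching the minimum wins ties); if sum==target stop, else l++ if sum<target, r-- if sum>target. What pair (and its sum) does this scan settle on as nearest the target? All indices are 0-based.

pair (-12, -6) with sum -18 (|Δ|=0)

[0,12] -12+37=25 d=43 * → r--
[0,11] -12+36=24 d=42 * → r--
[0,10] -12+35=23 d=41 * → r--
[0,9] -12+33=21 d=39 * → r--
[0,8] -12+32=20 d=38 * → r--
[0,7] -12+23=11 d=29 * → r--
[0,6] -12+16=4 d=22 * → r--
[0,5] -12+3=-9 d=9 * → r--
[0,4] -12+2=-10 d=8 * → r--
[0,3] -12+1=-11 d=7 * → r--
[0,2] -12+-6=-18 d=0 * → stop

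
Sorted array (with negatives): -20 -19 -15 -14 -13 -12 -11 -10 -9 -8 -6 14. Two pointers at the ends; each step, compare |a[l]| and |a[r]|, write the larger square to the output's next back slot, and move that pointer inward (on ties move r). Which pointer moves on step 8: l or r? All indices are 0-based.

l

l=0 r=11: |-20|>|14| out[11]=400, l++
l=1 r=11: |-19|>|14| out[10]=361, l++
l=2 r=11: |-15|>|14| out[9]=225, l++
l=3 r=11: |-14|<=|14| out[8]=196, r--
l=3 r=10: |-14|>|-6| out[7]=196, l++
l=4 r=10: |-13|>|-6| out[6]=169, l++
l=5 r=10: |-12|>|-6| out[5]=144, l++
l=6 r=10: |-11|>|-6| out[4]=121, l++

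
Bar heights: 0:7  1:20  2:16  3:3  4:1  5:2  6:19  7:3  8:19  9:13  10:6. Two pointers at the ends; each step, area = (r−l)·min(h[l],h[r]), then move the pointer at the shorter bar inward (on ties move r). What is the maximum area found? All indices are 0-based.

l=0 r=10: min(7,6)*10=60 best=60 *, r--
l=0 r=9: min(7,13)*9=63 best=63 *, l++
l=1 r=9: min(20,13)*8=104 best=104 *, r--
l=1 r=8: min(20,19)*7=133 best=133 *, r--
l=1 r=7: min(20,3)*6=18 best=133, r--
l=1 r=6: min(20,19)*5=95 best=133, r--
l=1 r=5: min(20,2)*4=8 best=133, r--
l=1 r=4: min(20,1)*3=3 best=133, r--
l=1 r=3: min(20,3)*2=6 best=133, r--
l=1 r=2: min(20,16)*1=16 best=133, r--

max area = 133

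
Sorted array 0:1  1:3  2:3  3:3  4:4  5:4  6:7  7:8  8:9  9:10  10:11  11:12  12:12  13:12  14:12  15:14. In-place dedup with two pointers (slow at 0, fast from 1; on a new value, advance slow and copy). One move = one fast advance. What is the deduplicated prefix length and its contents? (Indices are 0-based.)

(s=0,f=1) a[fast]=3≠a[slow]=1 write a[1]=3 → slow++,fast++
(s=1,f=2) a[fast]=3=a[slow] dup → fast++
(s=1,f=3) a[fast]=3=a[slow] dup → fast++
(s=1,f=4) a[fast]=4≠a[slow]=3 write a[2]=4 → slow++,fast++
(s=2,f=5) a[fast]=4=a[slow] dup → fast++
(s=2,f=6) a[fast]=7≠a[slow]=4 write a[3]=7 → slow++,fast++
(s=3,f=7) a[fast]=8≠a[slow]=7 write a[4]=8 → slow++,fast++
(s=4,f=8) a[fast]=9≠a[slow]=8 write a[5]=9 → slow++,fast++
(s=5,f=9) a[fast]=10≠a[slow]=9 write a[6]=10 → slow++,fast++
(s=6,f=10) a[fast]=11≠a[slow]=10 write a[7]=11 → slow++,fast++
(s=7,f=11) a[fast]=12≠a[slow]=11 write a[8]=12 → slow++,fast++
(s=8,f=12) a[fast]=12=a[slow] dup → fast++
(s=8,f=13) a[fast]=12=a[slow] dup → fast++
(s=8,f=14) a[fast]=12=a[slow] dup → fast++
(s=8,f=15) a[fast]=14≠a[slow]=12 write a[9]=14 → slow++,fast++

length 10; prefix = [1, 3, 4, 7, 8, 9, 10, 11, 12, 14]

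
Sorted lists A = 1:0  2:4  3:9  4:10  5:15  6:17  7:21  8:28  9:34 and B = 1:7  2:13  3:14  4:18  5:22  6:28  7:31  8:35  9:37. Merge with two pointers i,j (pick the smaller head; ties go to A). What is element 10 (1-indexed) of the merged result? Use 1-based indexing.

merged[10] = 18

[i=1,j=1] A[i]=0<=B[j]=7 take 0 → i++
[i=2,j=1] A[i]=4<=B[j]=7 take 4 → i++
[i=3,j=1] A[i]=9>B[j]=7 take 7 → j++
[i=3,j=2] A[i]=9<=B[j]=13 take 9 → i++
[i=4,j=2] A[i]=10<=B[j]=13 take 10 → i++
[i=5,j=2] A[i]=15>B[j]=13 take 13 → j++
[i=5,j=3] A[i]=15>B[j]=14 take 14 → j++
[i=5,j=4] A[i]=15<=B[j]=18 take 15 → i++
[i=6,j=4] A[i]=17<=B[j]=18 take 17 → i++
[i=7,j=4] A[i]=21>B[j]=18 take 18 → j++
[i=7,j=5] A[i]=21<=B[j]=22 take 21 → i++
[i=8,j=5] A[i]=28>B[j]=22 take 22 → j++
[i=8,j=6] A[i]=28<=B[j]=28 take 28 → i++
[i=9,j=6] A[i]=34>B[j]=28 take 28 → j++
[i=9,j=7] A[i]=34>B[j]=31 take 31 → j++
[i=9,j=8] A[i]=34<=B[j]=35 take 34 → i++
[i=10,j=8] A done, take B[j]=35 → j++
[i=10,j=9] A done, take B[j]=37 → j++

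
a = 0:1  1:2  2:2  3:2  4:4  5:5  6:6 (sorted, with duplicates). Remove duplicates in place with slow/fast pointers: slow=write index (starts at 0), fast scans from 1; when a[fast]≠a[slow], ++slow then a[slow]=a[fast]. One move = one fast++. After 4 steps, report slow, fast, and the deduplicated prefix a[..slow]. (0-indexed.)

slow=2, fast=5, prefix=[1, 2, 4]

(s=0,f=1) a[fast]=2≠a[slow]=1 write a[1]=2 → slow++,fast++
(s=1,f=2) a[fast]=2=a[slow] dup → fast++
(s=1,f=3) a[fast]=2=a[slow] dup → fast++
(s=1,f=4) a[fast]=4≠a[slow]=2 write a[2]=4 → slow++,fast++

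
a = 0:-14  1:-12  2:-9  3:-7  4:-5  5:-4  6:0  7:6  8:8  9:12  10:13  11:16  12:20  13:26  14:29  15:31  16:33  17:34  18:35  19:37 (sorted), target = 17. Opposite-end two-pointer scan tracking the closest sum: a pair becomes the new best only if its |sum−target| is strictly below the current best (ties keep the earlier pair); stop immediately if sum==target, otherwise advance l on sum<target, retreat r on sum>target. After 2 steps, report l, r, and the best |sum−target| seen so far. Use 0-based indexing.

l=0, r=17, best |Δ|=4

l=0 r=19: -14+37=23 d=6 *, r--
l=0 r=18: -14+35=21 d=4 *, r--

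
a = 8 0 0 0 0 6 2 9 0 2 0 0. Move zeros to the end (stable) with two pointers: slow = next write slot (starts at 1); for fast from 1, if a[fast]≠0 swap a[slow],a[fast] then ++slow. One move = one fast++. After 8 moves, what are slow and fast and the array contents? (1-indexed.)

slow=5, fast=9, a=[8, 6, 2, 9, 0, 0, 0, 0, 0, 2, 0, 0]

(s=1,f=1) a[fast]=8≠0 swap→a[1]=8 → slow++,fast++
(s=2,f=2) a[fast]=0 → fast++
(s=2,f=3) a[fast]=0 → fast++
(s=2,f=4) a[fast]=0 → fast++
(s=2,f=5) a[fast]=0 → fast++
(s=2,f=6) a[fast]=6≠0 swap→a[2]=6 → slow++,fast++
(s=3,f=7) a[fast]=2≠0 swap→a[3]=2 → slow++,fast++
(s=4,f=8) a[fast]=9≠0 swap→a[4]=9 → slow++,fast++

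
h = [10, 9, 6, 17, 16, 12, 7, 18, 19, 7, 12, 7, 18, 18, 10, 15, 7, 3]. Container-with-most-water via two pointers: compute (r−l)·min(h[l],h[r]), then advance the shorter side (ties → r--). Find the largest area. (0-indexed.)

max area = 180

l=0 r=17: min(10,3)*17=51 best=51 *, r--
l=0 r=16: min(10,7)*16=112 best=112 *, r--
l=0 r=15: min(10,15)*15=150 best=150 *, l++
l=1 r=15: min(9,15)*14=126 best=150, l++
l=2 r=15: min(6,15)*13=78 best=150, l++
l=3 r=15: min(17,15)*12=180 best=180 *, r--
l=3 r=14: min(17,10)*11=110 best=180, r--
l=3 r=13: min(17,18)*10=170 best=180, l++
l=4 r=13: min(16,18)*9=144 best=180, l++
l=5 r=13: min(12,18)*8=96 best=180, l++
l=6 r=13: min(7,18)*7=49 best=180, l++
l=7 r=13: min(18,18)*6=108 best=180, r--
l=7 r=12: min(18,18)*5=90 best=180, r--
l=7 r=11: min(18,7)*4=28 best=180, r--
l=7 r=10: min(18,12)*3=36 best=180, r--
l=7 r=9: min(18,7)*2=14 best=180, r--
l=7 r=8: min(18,19)*1=18 best=180, l++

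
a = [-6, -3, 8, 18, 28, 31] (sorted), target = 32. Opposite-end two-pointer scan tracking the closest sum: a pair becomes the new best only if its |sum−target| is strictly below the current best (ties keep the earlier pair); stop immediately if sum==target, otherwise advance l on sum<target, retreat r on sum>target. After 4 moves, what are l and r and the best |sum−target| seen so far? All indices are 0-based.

[0,5] -6+31=25 d=7 * → l++
[1,5] -3+31=28 d=4 * → l++
[2,5] 8+31=39 d=7 → r--
[2,4] 8+28=36 d=4 → r--

l=2, r=3, best |Δ|=4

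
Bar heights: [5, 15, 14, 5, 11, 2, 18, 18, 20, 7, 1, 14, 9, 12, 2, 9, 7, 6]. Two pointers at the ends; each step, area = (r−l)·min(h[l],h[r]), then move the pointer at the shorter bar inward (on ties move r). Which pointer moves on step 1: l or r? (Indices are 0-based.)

[0,17] min(5,6)*17=85 best=85 * → l++

l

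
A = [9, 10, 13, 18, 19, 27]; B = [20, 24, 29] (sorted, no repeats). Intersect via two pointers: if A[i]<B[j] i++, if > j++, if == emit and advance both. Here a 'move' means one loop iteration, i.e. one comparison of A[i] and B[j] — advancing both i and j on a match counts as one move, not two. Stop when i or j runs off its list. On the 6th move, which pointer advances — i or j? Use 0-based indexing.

j

i=0 j=0: 9<20, i++
i=1 j=0: 10<20, i++
i=2 j=0: 13<20, i++
i=3 j=0: 18<20, i++
i=4 j=0: 19<20, i++
i=5 j=0: 27>20, j++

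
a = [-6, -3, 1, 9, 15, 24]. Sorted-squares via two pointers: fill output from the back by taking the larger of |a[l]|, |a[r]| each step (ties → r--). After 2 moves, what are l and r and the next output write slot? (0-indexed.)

l=0, r=3, next write slot=3

[0,5] |-6|<=|24| out[5]=576 → r--
[0,4] |-6|<=|15| out[4]=225 → r--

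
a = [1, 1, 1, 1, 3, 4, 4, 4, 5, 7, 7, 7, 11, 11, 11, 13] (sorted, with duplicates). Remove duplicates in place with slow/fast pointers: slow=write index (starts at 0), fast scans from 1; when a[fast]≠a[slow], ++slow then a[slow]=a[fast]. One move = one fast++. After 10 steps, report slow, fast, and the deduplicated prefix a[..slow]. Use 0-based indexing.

(s=0,f=1) a[fast]=1=a[slow] dup → fast++
(s=0,f=2) a[fast]=1=a[slow] dup → fast++
(s=0,f=3) a[fast]=1=a[slow] dup → fast++
(s=0,f=4) a[fast]=3≠a[slow]=1 write a[1]=3 → slow++,fast++
(s=1,f=5) a[fast]=4≠a[slow]=3 write a[2]=4 → slow++,fast++
(s=2,f=6) a[fast]=4=a[slow] dup → fast++
(s=2,f=7) a[fast]=4=a[slow] dup → fast++
(s=2,f=8) a[fast]=5≠a[slow]=4 write a[3]=5 → slow++,fast++
(s=3,f=9) a[fast]=7≠a[slow]=5 write a[4]=7 → slow++,fast++
(s=4,f=10) a[fast]=7=a[slow] dup → fast++

slow=4, fast=11, prefix=[1, 3, 4, 5, 7]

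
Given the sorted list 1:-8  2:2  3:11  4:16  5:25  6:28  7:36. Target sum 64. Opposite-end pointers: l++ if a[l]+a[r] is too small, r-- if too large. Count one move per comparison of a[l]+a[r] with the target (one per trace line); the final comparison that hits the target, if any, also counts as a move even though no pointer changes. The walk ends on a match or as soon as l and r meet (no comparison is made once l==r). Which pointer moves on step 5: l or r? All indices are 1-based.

l

[1,7] -8+36=28 <64 → l++
[2,7] 2+36=38 <64 → l++
[3,7] 11+36=47 <64 → l++
[4,7] 16+36=52 <64 → l++
[5,7] 25+36=61 <64 → l++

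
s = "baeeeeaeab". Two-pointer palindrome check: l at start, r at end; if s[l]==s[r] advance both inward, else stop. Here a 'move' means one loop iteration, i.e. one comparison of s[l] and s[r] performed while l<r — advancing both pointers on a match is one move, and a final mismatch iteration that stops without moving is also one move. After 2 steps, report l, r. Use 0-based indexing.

l=2, r=7

[0,9] 'b'=='b' → l++,r--
[1,8] 'a'=='a' → l++,r--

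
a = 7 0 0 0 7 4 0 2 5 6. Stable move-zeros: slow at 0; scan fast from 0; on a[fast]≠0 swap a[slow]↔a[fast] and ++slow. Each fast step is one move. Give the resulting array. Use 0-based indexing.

[7, 7, 4, 2, 5, 6, 0, 0, 0, 0]

slow=0 fast=0: a[fast]=7≠0 swap→a[0]=7, slow++,fast++
slow=1 fast=1: a[fast]=0, fast++
slow=1 fast=2: a[fast]=0, fast++
slow=1 fast=3: a[fast]=0, fast++
slow=1 fast=4: a[fast]=7≠0 swap→a[1]=7, slow++,fast++
slow=2 fast=5: a[fast]=4≠0 swap→a[2]=4, slow++,fast++
slow=3 fast=6: a[fast]=0, fast++
slow=3 fast=7: a[fast]=2≠0 swap→a[3]=2, slow++,fast++
slow=4 fast=8: a[fast]=5≠0 swap→a[4]=5, slow++,fast++
slow=5 fast=9: a[fast]=6≠0 swap→a[5]=6, slow++,fast++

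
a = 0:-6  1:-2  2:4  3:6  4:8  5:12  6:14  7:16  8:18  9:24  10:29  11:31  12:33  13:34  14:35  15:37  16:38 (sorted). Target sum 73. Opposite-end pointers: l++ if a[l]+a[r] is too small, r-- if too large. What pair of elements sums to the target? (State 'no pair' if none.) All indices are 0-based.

(35, 38)

l=0 r=16: -6+38=32 <73, l++
l=1 r=16: -2+38=36 <73, l++
l=2 r=16: 4+38=42 <73, l++
l=3 r=16: 6+38=44 <73, l++
l=4 r=16: 8+38=46 <73, l++
l=5 r=16: 12+38=50 <73, l++
l=6 r=16: 14+38=52 <73, l++
l=7 r=16: 16+38=54 <73, l++
l=8 r=16: 18+38=56 <73, l++
l=9 r=16: 24+38=62 <73, l++
l=10 r=16: 29+38=67 <73, l++
l=11 r=16: 31+38=69 <73, l++
l=12 r=16: 33+38=71 <73, l++
l=13 r=16: 34+38=72 <73, l++
l=14 r=16: 35+38=73, found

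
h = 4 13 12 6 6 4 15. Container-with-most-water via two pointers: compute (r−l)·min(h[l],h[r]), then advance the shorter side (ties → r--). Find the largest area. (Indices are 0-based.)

[0,6] min(4,15)*6=24 best=24 * → l++
[1,6] min(13,15)*5=65 best=65 * → l++
[2,6] min(12,15)*4=48 best=65 → l++
[3,6] min(6,15)*3=18 best=65 → l++
[4,6] min(6,15)*2=12 best=65 → l++
[5,6] min(4,15)*1=4 best=65 → l++

max area = 65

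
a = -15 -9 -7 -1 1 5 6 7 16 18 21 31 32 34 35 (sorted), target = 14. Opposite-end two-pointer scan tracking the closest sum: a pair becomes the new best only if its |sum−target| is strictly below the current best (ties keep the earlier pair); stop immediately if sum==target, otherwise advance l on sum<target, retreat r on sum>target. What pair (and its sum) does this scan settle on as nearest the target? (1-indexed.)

l=1 r=15: -15+35=20 d=6 *, r--
l=1 r=14: -15+34=19 d=5 *, r--
l=1 r=13: -15+32=17 d=3 *, r--
l=1 r=12: -15+31=16 d=2 *, r--
l=1 r=11: -15+21=6 d=8, l++
l=2 r=11: -9+21=12 d=2, l++
l=3 r=11: -7+21=14 d=0 *, stop

pair (-7, 21) with sum 14 (|Δ|=0)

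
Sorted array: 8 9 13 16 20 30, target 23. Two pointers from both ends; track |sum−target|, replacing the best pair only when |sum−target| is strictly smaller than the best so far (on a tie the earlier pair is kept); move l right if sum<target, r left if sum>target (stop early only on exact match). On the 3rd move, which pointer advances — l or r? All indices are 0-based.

r

[0,5] 8+30=38 d=15 * → r--
[0,4] 8+20=28 d=5 * → r--
[0,3] 8+16=24 d=1 * → r--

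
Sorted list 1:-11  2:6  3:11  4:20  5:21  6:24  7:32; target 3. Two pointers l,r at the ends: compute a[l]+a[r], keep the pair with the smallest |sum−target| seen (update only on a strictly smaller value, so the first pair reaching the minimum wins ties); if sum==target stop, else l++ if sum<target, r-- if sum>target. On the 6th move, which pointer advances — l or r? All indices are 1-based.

[1,7] -11+32=21 d=18 * → r--
[1,6] -11+24=13 d=10 * → r--
[1,5] -11+21=10 d=7 * → r--
[1,4] -11+20=9 d=6 * → r--
[1,3] -11+11=0 d=3 * → l++
[2,3] 6+11=17 d=14 → r--

r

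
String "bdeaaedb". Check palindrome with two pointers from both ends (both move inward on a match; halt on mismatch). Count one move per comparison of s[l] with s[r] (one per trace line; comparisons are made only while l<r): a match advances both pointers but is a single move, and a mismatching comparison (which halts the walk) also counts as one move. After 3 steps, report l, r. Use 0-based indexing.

[0,7] 'b'=='b' → l++,r--
[1,6] 'd'=='d' → l++,r--
[2,5] 'e'=='e' → l++,r--

l=3, r=4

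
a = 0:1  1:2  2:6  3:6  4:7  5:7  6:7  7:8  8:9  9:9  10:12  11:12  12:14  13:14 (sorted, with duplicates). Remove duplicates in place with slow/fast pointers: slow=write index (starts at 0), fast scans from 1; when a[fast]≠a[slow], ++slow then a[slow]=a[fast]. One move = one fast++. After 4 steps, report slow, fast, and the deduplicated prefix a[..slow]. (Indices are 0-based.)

slow=3, fast=5, prefix=[1, 2, 6, 7]

(s=0,f=1) a[fast]=2≠a[slow]=1 write a[1]=2 → slow++,fast++
(s=1,f=2) a[fast]=6≠a[slow]=2 write a[2]=6 → slow++,fast++
(s=2,f=3) a[fast]=6=a[slow] dup → fast++
(s=2,f=4) a[fast]=7≠a[slow]=6 write a[3]=7 → slow++,fast++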